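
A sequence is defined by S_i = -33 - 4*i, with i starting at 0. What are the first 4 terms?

This is an arithmetic sequence.
i=0: S_0 = -33 + -4*0 = -33
i=1: S_1 = -33 + -4*1 = -37
i=2: S_2 = -33 + -4*2 = -41
i=3: S_3 = -33 + -4*3 = -45
The first 4 terms are: [-33, -37, -41, -45]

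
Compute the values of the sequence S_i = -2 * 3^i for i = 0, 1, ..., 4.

This is a geometric sequence.
i=0: S_0 = -2 * 3^0 = -2
i=1: S_1 = -2 * 3^1 = -6
i=2: S_2 = -2 * 3^2 = -18
i=3: S_3 = -2 * 3^3 = -54
i=4: S_4 = -2 * 3^4 = -162
The first 5 terms are: [-2, -6, -18, -54, -162]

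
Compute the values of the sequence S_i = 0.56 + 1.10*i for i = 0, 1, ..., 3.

This is an arithmetic sequence.
i=0: S_0 = 0.56 + 1.1*0 = 0.56
i=1: S_1 = 0.56 + 1.1*1 = 1.66
i=2: S_2 = 0.56 + 1.1*2 = 2.76
i=3: S_3 = 0.56 + 1.1*3 = 3.86
The first 4 terms are: [0.56, 1.66, 2.76, 3.86]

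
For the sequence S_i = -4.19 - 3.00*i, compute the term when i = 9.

S_9 = -4.19 + -3.0*9 = -4.19 + -27.0 = -31.19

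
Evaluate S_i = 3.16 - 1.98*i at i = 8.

S_8 = 3.16 + -1.98*8 = 3.16 + -15.84 = -12.68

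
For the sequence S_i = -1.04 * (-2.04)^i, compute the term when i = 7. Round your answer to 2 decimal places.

S_7 = -1.04 * (-2.04)^7 ≈ -1.04 * -147.0318 ≈ 152.91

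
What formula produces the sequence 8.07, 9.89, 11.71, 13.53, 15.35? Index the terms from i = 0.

Check differences: 9.89 - 8.07 = 1.82
11.71 - 9.89 = 1.82
Common difference d = 1.82.
First term a = 8.07.
Formula: S_i = 8.07 + 1.82*i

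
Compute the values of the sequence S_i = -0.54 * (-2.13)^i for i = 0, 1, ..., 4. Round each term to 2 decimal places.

This is a geometric sequence.
i=0: S_0 = -0.54 * (-2.13)^0 = -0.54
i=1: S_1 = -0.54 * (-2.13)^1 ≈ 1.15
i=2: S_2 = -0.54 * (-2.13)^2 ≈ -2.45
i=3: S_3 = -0.54 * (-2.13)^3 ≈ 5.22
i=4: S_4 = -0.54 * (-2.13)^4 ≈ -11.12
The first 5 terms are: [-0.54, 1.15, -2.45, 5.22, -11.12]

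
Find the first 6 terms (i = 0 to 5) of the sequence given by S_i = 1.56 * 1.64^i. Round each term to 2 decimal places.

This is a geometric sequence.
i=0: S_0 = 1.56 * 1.64^0 = 1.56
i=1: S_1 = 1.56 * 1.64^1 ≈ 2.56
i=2: S_2 = 1.56 * 1.64^2 ≈ 4.2
i=3: S_3 = 1.56 * 1.64^3 ≈ 6.88
i=4: S_4 = 1.56 * 1.64^4 ≈ 11.28
i=5: S_5 = 1.56 * 1.64^5 ≈ 18.51
The first 6 terms are: [1.56, 2.56, 4.2, 6.88, 11.28, 18.51]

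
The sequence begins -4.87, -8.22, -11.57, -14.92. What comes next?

Differences: -8.22 - -4.87 = -3.35
This is an arithmetic sequence with common difference d = -3.35.
Next term = -14.92 + -3.35 = -18.27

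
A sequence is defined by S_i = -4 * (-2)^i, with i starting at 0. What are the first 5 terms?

This is a geometric sequence.
i=0: S_0 = -4 * (-2)^0 = -4
i=1: S_1 = -4 * (-2)^1 = 8
i=2: S_2 = -4 * (-2)^2 = -16
i=3: S_3 = -4 * (-2)^3 = 32
i=4: S_4 = -4 * (-2)^4 = -64
The first 5 terms are: [-4, 8, -16, 32, -64]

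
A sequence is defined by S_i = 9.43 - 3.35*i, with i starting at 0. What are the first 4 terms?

This is an arithmetic sequence.
i=0: S_0 = 9.43 + -3.35*0 = 9.43
i=1: S_1 = 9.43 + -3.35*1 = 6.08
i=2: S_2 = 9.43 + -3.35*2 = 2.73
i=3: S_3 = 9.43 + -3.35*3 = -0.62
The first 4 terms are: [9.43, 6.08, 2.73, -0.62]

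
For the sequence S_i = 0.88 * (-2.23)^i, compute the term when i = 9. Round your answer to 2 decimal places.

S_9 = 0.88 * (-2.23)^9 ≈ 0.88 * -1363.7783 ≈ -1200.12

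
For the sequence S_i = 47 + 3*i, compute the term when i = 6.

S_6 = 47 + 3*6 = 47 + 18 = 65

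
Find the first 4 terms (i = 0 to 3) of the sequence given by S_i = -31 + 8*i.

This is an arithmetic sequence.
i=0: S_0 = -31 + 8*0 = -31
i=1: S_1 = -31 + 8*1 = -23
i=2: S_2 = -31 + 8*2 = -15
i=3: S_3 = -31 + 8*3 = -7
The first 4 terms are: [-31, -23, -15, -7]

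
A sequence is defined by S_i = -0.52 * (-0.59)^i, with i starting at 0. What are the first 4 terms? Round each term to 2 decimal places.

This is a geometric sequence.
i=0: S_0 = -0.52 * (-0.59)^0 = -0.52
i=1: S_1 = -0.52 * (-0.59)^1 ≈ 0.31
i=2: S_2 = -0.52 * (-0.59)^2 ≈ -0.18
i=3: S_3 = -0.52 * (-0.59)^3 ≈ 0.11
The first 4 terms are: [-0.52, 0.31, -0.18, 0.11]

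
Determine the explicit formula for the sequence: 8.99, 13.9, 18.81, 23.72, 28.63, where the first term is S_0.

Check differences: 13.9 - 8.99 = 4.91
18.81 - 13.9 = 4.91
Common difference d = 4.91.
First term a = 8.99.
Formula: S_i = 8.99 + 4.91*i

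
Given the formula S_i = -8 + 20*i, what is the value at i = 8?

S_8 = -8 + 20*8 = -8 + 160 = 152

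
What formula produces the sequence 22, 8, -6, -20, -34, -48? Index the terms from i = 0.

Check differences: 8 - 22 = -14
-6 - 8 = -14
Common difference d = -14.
First term a = 22.
Formula: S_i = 22 - 14*i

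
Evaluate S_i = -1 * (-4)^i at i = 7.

S_7 = -1 * (-4)^7 = -1 * -16384 = 16384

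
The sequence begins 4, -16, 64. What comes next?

Ratios: -16 / 4 = -4.0
This is a geometric sequence with common ratio r = -4.
Next term = 64 * -4 = -256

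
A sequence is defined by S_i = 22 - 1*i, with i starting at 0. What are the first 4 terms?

This is an arithmetic sequence.
i=0: S_0 = 22 + -1*0 = 22
i=1: S_1 = 22 + -1*1 = 21
i=2: S_2 = 22 + -1*2 = 20
i=3: S_3 = 22 + -1*3 = 19
The first 4 terms are: [22, 21, 20, 19]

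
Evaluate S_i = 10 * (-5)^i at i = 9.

S_9 = 10 * (-5)^9 = 10 * -1953125 = -19531250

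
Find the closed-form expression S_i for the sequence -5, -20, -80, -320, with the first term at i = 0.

Check ratios: -20 / -5 = 4.0
Common ratio r = 4.
First term a = -5.
Formula: S_i = -5 * 4^i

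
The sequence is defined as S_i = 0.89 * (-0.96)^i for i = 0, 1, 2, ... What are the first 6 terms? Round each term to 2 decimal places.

This is a geometric sequence.
i=0: S_0 = 0.89 * (-0.96)^0 = 0.89
i=1: S_1 = 0.89 * (-0.96)^1 ≈ -0.85
i=2: S_2 = 0.89 * (-0.96)^2 ≈ 0.82
i=3: S_3 = 0.89 * (-0.96)^3 ≈ -0.79
i=4: S_4 = 0.89 * (-0.96)^4 ≈ 0.76
i=5: S_5 = 0.89 * (-0.96)^5 ≈ -0.73
The first 6 terms are: [0.89, -0.85, 0.82, -0.79, 0.76, -0.73]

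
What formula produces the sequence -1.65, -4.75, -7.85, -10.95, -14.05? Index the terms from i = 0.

Check differences: -4.75 - -1.65 = -3.1
-7.85 - -4.75 = -3.1
Common difference d = -3.1.
First term a = -1.65.
Formula: S_i = -1.65 - 3.10*i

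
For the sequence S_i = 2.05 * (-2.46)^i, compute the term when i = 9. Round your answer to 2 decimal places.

S_9 = 2.05 * (-2.46)^9 ≈ 2.05 * -3299.2556 ≈ -6763.47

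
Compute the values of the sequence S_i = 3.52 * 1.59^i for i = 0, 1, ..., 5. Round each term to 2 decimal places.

This is a geometric sequence.
i=0: S_0 = 3.52 * 1.59^0 = 3.52
i=1: S_1 = 3.52 * 1.59^1 ≈ 5.6
i=2: S_2 = 3.52 * 1.59^2 ≈ 8.9
i=3: S_3 = 3.52 * 1.59^3 ≈ 14.15
i=4: S_4 = 3.52 * 1.59^4 ≈ 22.5
i=5: S_5 = 3.52 * 1.59^5 ≈ 35.77
The first 6 terms are: [3.52, 5.6, 8.9, 14.15, 22.5, 35.77]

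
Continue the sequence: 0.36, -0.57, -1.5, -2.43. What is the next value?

Differences: -0.57 - 0.36 = -0.93
This is an arithmetic sequence with common difference d = -0.93.
Next term = -2.43 + -0.93 = -3.36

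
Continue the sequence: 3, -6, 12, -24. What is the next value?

Ratios: -6 / 3 = -2.0
This is a geometric sequence with common ratio r = -2.
Next term = -24 * -2 = 48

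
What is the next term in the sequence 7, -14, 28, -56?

Ratios: -14 / 7 = -2.0
This is a geometric sequence with common ratio r = -2.
Next term = -56 * -2 = 112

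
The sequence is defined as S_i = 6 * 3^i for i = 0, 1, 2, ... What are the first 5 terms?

This is a geometric sequence.
i=0: S_0 = 6 * 3^0 = 6
i=1: S_1 = 6 * 3^1 = 18
i=2: S_2 = 6 * 3^2 = 54
i=3: S_3 = 6 * 3^3 = 162
i=4: S_4 = 6 * 3^4 = 486
The first 5 terms are: [6, 18, 54, 162, 486]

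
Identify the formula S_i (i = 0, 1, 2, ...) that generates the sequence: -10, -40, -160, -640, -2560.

Check ratios: -40 / -10 = 4.0
Common ratio r = 4.
First term a = -10.
Formula: S_i = -10 * 4^i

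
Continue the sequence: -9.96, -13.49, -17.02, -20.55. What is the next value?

Differences: -13.49 - -9.96 = -3.53
This is an arithmetic sequence with common difference d = -3.53.
Next term = -20.55 + -3.53 = -24.08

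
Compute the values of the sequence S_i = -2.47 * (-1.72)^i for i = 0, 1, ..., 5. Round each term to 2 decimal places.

This is a geometric sequence.
i=0: S_0 = -2.47 * (-1.72)^0 = -2.47
i=1: S_1 = -2.47 * (-1.72)^1 ≈ 4.25
i=2: S_2 = -2.47 * (-1.72)^2 ≈ -7.31
i=3: S_3 = -2.47 * (-1.72)^3 ≈ 12.57
i=4: S_4 = -2.47 * (-1.72)^4 ≈ -21.62
i=5: S_5 = -2.47 * (-1.72)^5 ≈ 37.18
The first 6 terms are: [-2.47, 4.25, -7.31, 12.57, -21.62, 37.18]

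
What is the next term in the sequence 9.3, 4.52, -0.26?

Differences: 4.52 - 9.3 = -4.78
This is an arithmetic sequence with common difference d = -4.78.
Next term = -0.26 + -4.78 = -5.04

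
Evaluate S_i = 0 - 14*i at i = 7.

S_7 = 0 + -14*7 = 0 + -98 = -98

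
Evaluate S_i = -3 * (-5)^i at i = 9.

S_9 = -3 * (-5)^9 = -3 * -1953125 = 5859375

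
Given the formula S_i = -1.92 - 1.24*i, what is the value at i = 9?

S_9 = -1.92 + -1.24*9 = -1.92 + -11.16 = -13.08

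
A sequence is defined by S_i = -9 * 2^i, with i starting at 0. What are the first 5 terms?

This is a geometric sequence.
i=0: S_0 = -9 * 2^0 = -9
i=1: S_1 = -9 * 2^1 = -18
i=2: S_2 = -9 * 2^2 = -36
i=3: S_3 = -9 * 2^3 = -72
i=4: S_4 = -9 * 2^4 = -144
The first 5 terms are: [-9, -18, -36, -72, -144]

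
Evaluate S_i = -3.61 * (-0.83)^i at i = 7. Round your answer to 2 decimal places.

S_7 = -3.61 * (-0.83)^7 ≈ -3.61 * -0.2714 ≈ 0.98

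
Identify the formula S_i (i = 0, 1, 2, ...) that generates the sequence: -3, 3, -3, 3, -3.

Check ratios: 3 / -3 = -1.0
Common ratio r = -1.
First term a = -3.
Formula: S_i = -3 * (-1)^i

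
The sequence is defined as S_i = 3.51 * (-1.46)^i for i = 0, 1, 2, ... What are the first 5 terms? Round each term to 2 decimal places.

This is a geometric sequence.
i=0: S_0 = 3.51 * (-1.46)^0 = 3.51
i=1: S_1 = 3.51 * (-1.46)^1 ≈ -5.12
i=2: S_2 = 3.51 * (-1.46)^2 ≈ 7.48
i=3: S_3 = 3.51 * (-1.46)^3 ≈ -10.92
i=4: S_4 = 3.51 * (-1.46)^4 ≈ 15.95
The first 5 terms are: [3.51, -5.12, 7.48, -10.92, 15.95]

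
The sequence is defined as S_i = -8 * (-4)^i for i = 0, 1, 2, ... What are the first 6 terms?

This is a geometric sequence.
i=0: S_0 = -8 * (-4)^0 = -8
i=1: S_1 = -8 * (-4)^1 = 32
i=2: S_2 = -8 * (-4)^2 = -128
i=3: S_3 = -8 * (-4)^3 = 512
i=4: S_4 = -8 * (-4)^4 = -2048
i=5: S_5 = -8 * (-4)^5 = 8192
The first 6 terms are: [-8, 32, -128, 512, -2048, 8192]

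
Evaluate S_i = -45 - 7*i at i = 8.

S_8 = -45 + -7*8 = -45 + -56 = -101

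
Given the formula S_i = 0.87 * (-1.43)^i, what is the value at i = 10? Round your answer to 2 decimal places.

S_10 = 0.87 * (-1.43)^10 ≈ 0.87 * 35.7569 ≈ 31.11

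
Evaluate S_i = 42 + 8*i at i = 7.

S_7 = 42 + 8*7 = 42 + 56 = 98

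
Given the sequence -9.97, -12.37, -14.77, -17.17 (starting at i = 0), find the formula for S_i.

Check differences: -12.37 - -9.97 = -2.4
-14.77 - -12.37 = -2.4
Common difference d = -2.4.
First term a = -9.97.
Formula: S_i = -9.97 - 2.40*i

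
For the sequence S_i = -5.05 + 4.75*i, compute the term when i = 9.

S_9 = -5.05 + 4.75*9 = -5.05 + 42.75 = 37.7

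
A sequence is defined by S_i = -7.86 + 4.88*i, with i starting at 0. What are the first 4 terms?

This is an arithmetic sequence.
i=0: S_0 = -7.86 + 4.88*0 = -7.86
i=1: S_1 = -7.86 + 4.88*1 = -2.98
i=2: S_2 = -7.86 + 4.88*2 = 1.9
i=3: S_3 = -7.86 + 4.88*3 = 6.78
The first 4 terms are: [-7.86, -2.98, 1.9, 6.78]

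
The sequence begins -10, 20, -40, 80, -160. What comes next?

Ratios: 20 / -10 = -2.0
This is a geometric sequence with common ratio r = -2.
Next term = -160 * -2 = 320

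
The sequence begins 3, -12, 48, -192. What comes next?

Ratios: -12 / 3 = -4.0
This is a geometric sequence with common ratio r = -4.
Next term = -192 * -4 = 768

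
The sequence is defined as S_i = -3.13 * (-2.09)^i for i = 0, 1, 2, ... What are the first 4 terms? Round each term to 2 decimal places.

This is a geometric sequence.
i=0: S_0 = -3.13 * (-2.09)^0 = -3.13
i=1: S_1 = -3.13 * (-2.09)^1 ≈ 6.54
i=2: S_2 = -3.13 * (-2.09)^2 ≈ -13.67
i=3: S_3 = -3.13 * (-2.09)^3 ≈ 28.57
The first 4 terms are: [-3.13, 6.54, -13.67, 28.57]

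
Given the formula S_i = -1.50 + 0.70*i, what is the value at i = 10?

S_10 = -1.5 + 0.7*10 = -1.5 + 7.0 = 5.5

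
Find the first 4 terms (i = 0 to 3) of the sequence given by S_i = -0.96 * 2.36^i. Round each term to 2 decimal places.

This is a geometric sequence.
i=0: S_0 = -0.96 * 2.36^0 = -0.96
i=1: S_1 = -0.96 * 2.36^1 ≈ -2.27
i=2: S_2 = -0.96 * 2.36^2 ≈ -5.35
i=3: S_3 = -0.96 * 2.36^3 ≈ -12.62
The first 4 terms are: [-0.96, -2.27, -5.35, -12.62]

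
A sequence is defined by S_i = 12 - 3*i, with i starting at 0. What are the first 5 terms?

This is an arithmetic sequence.
i=0: S_0 = 12 + -3*0 = 12
i=1: S_1 = 12 + -3*1 = 9
i=2: S_2 = 12 + -3*2 = 6
i=3: S_3 = 12 + -3*3 = 3
i=4: S_4 = 12 + -3*4 = 0
The first 5 terms are: [12, 9, 6, 3, 0]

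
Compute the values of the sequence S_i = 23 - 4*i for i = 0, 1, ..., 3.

This is an arithmetic sequence.
i=0: S_0 = 23 + -4*0 = 23
i=1: S_1 = 23 + -4*1 = 19
i=2: S_2 = 23 + -4*2 = 15
i=3: S_3 = 23 + -4*3 = 11
The first 4 terms are: [23, 19, 15, 11]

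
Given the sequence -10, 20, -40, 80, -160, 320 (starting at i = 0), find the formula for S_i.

Check ratios: 20 / -10 = -2.0
Common ratio r = -2.
First term a = -10.
Formula: S_i = -10 * (-2)^i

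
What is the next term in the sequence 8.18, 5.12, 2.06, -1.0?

Differences: 5.12 - 8.18 = -3.06
This is an arithmetic sequence with common difference d = -3.06.
Next term = -1.0 + -3.06 = -4.06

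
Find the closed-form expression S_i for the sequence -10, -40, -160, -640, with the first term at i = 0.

Check ratios: -40 / -10 = 4.0
Common ratio r = 4.
First term a = -10.
Formula: S_i = -10 * 4^i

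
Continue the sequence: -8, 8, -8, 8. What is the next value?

Ratios: 8 / -8 = -1.0
This is a geometric sequence with common ratio r = -1.
Next term = 8 * -1 = -8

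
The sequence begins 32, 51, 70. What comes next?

Differences: 51 - 32 = 19
This is an arithmetic sequence with common difference d = 19.
Next term = 70 + 19 = 89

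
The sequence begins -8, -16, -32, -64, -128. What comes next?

Ratios: -16 / -8 = 2.0
This is a geometric sequence with common ratio r = 2.
Next term = -128 * 2 = -256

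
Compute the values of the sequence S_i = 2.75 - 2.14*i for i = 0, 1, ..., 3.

This is an arithmetic sequence.
i=0: S_0 = 2.75 + -2.14*0 = 2.75
i=1: S_1 = 2.75 + -2.14*1 = 0.61
i=2: S_2 = 2.75 + -2.14*2 = -1.53
i=3: S_3 = 2.75 + -2.14*3 = -3.67
The first 4 terms are: [2.75, 0.61, -1.53, -3.67]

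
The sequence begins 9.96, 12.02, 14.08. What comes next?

Differences: 12.02 - 9.96 = 2.06
This is an arithmetic sequence with common difference d = 2.06.
Next term = 14.08 + 2.06 = 16.14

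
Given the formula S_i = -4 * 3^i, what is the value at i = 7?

S_7 = -4 * 3^7 = -4 * 2187 = -8748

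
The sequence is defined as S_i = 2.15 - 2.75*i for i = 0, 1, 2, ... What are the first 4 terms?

This is an arithmetic sequence.
i=0: S_0 = 2.15 + -2.75*0 = 2.15
i=1: S_1 = 2.15 + -2.75*1 = -0.6
i=2: S_2 = 2.15 + -2.75*2 = -3.35
i=3: S_3 = 2.15 + -2.75*3 = -6.1
The first 4 terms are: [2.15, -0.6, -3.35, -6.1]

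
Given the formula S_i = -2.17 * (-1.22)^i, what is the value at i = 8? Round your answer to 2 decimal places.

S_8 = -2.17 * (-1.22)^8 ≈ -2.17 * 4.9077 ≈ -10.65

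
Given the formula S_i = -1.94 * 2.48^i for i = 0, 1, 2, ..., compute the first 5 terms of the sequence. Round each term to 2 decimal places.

This is a geometric sequence.
i=0: S_0 = -1.94 * 2.48^0 = -1.94
i=1: S_1 = -1.94 * 2.48^1 ≈ -4.81
i=2: S_2 = -1.94 * 2.48^2 ≈ -11.93
i=3: S_3 = -1.94 * 2.48^3 ≈ -29.59
i=4: S_4 = -1.94 * 2.48^4 ≈ -73.39
The first 5 terms are: [-1.94, -4.81, -11.93, -29.59, -73.39]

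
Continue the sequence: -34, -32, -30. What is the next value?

Differences: -32 - -34 = 2
This is an arithmetic sequence with common difference d = 2.
Next term = -30 + 2 = -28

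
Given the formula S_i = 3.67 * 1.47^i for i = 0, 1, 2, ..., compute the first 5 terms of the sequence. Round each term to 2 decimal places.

This is a geometric sequence.
i=0: S_0 = 3.67 * 1.47^0 = 3.67
i=1: S_1 = 3.67 * 1.47^1 ≈ 5.39
i=2: S_2 = 3.67 * 1.47^2 ≈ 7.93
i=3: S_3 = 3.67 * 1.47^3 ≈ 11.66
i=4: S_4 = 3.67 * 1.47^4 ≈ 17.14
The first 5 terms are: [3.67, 5.39, 7.93, 11.66, 17.14]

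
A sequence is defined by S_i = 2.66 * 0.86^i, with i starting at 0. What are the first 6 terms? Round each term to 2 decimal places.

This is a geometric sequence.
i=0: S_0 = 2.66 * 0.86^0 = 2.66
i=1: S_1 = 2.66 * 0.86^1 ≈ 2.29
i=2: S_2 = 2.66 * 0.86^2 ≈ 1.97
i=3: S_3 = 2.66 * 0.86^3 ≈ 1.69
i=4: S_4 = 2.66 * 0.86^4 ≈ 1.46
i=5: S_5 = 2.66 * 0.86^5 ≈ 1.25
The first 6 terms are: [2.66, 2.29, 1.97, 1.69, 1.46, 1.25]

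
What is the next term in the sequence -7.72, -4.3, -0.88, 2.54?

Differences: -4.3 - -7.72 = 3.42
This is an arithmetic sequence with common difference d = 3.42.
Next term = 2.54 + 3.42 = 5.96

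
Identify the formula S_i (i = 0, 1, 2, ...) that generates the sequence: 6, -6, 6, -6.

Check ratios: -6 / 6 = -1.0
Common ratio r = -1.
First term a = 6.
Formula: S_i = 6 * (-1)^i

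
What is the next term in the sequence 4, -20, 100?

Ratios: -20 / 4 = -5.0
This is a geometric sequence with common ratio r = -5.
Next term = 100 * -5 = -500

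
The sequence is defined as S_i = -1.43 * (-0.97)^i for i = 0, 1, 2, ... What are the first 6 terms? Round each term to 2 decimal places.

This is a geometric sequence.
i=0: S_0 = -1.43 * (-0.97)^0 = -1.43
i=1: S_1 = -1.43 * (-0.97)^1 ≈ 1.39
i=2: S_2 = -1.43 * (-0.97)^2 ≈ -1.35
i=3: S_3 = -1.43 * (-0.97)^3 ≈ 1.31
i=4: S_4 = -1.43 * (-0.97)^4 ≈ -1.27
i=5: S_5 = -1.43 * (-0.97)^5 ≈ 1.23
The first 6 terms are: [-1.43, 1.39, -1.35, 1.31, -1.27, 1.23]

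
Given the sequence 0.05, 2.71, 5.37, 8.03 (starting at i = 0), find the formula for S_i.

Check differences: 2.71 - 0.05 = 2.66
5.37 - 2.71 = 2.66
Common difference d = 2.66.
First term a = 0.05.
Formula: S_i = 0.05 + 2.66*i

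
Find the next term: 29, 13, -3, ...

Differences: 13 - 29 = -16
This is an arithmetic sequence with common difference d = -16.
Next term = -3 + -16 = -19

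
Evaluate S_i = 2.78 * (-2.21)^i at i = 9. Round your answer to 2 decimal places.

S_9 = 2.78 * (-2.21)^9 ≈ 2.78 * -1257.5651 ≈ -3496.03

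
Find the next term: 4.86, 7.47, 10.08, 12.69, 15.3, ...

Differences: 7.47 - 4.86 = 2.61
This is an arithmetic sequence with common difference d = 2.61.
Next term = 15.3 + 2.61 = 17.91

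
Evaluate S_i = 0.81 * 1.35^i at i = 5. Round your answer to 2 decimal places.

S_5 = 0.81 * 1.35^5 ≈ 0.81 * 4.484 ≈ 3.63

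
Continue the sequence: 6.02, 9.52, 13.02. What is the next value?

Differences: 9.52 - 6.02 = 3.5
This is an arithmetic sequence with common difference d = 3.5.
Next term = 13.02 + 3.5 = 16.52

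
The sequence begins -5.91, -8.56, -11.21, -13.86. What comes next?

Differences: -8.56 - -5.91 = -2.65
This is an arithmetic sequence with common difference d = -2.65.
Next term = -13.86 + -2.65 = -16.51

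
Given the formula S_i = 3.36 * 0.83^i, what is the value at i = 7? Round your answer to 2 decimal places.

S_7 = 3.36 * 0.83^7 ≈ 3.36 * 0.2714 ≈ 0.91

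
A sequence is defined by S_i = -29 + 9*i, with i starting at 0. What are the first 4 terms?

This is an arithmetic sequence.
i=0: S_0 = -29 + 9*0 = -29
i=1: S_1 = -29 + 9*1 = -20
i=2: S_2 = -29 + 9*2 = -11
i=3: S_3 = -29 + 9*3 = -2
The first 4 terms are: [-29, -20, -11, -2]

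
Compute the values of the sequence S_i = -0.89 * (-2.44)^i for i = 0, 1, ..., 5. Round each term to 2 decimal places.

This is a geometric sequence.
i=0: S_0 = -0.89 * (-2.44)^0 = -0.89
i=1: S_1 = -0.89 * (-2.44)^1 ≈ 2.17
i=2: S_2 = -0.89 * (-2.44)^2 ≈ -5.3
i=3: S_3 = -0.89 * (-2.44)^3 ≈ 12.93
i=4: S_4 = -0.89 * (-2.44)^4 ≈ -31.55
i=5: S_5 = -0.89 * (-2.44)^5 ≈ 76.97
The first 6 terms are: [-0.89, 2.17, -5.3, 12.93, -31.55, 76.97]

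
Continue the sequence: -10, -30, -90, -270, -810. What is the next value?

Ratios: -30 / -10 = 3.0
This is a geometric sequence with common ratio r = 3.
Next term = -810 * 3 = -2430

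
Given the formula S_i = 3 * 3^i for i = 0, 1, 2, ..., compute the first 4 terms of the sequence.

This is a geometric sequence.
i=0: S_0 = 3 * 3^0 = 3
i=1: S_1 = 3 * 3^1 = 9
i=2: S_2 = 3 * 3^2 = 27
i=3: S_3 = 3 * 3^3 = 81
The first 4 terms are: [3, 9, 27, 81]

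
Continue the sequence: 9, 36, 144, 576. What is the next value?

Ratios: 36 / 9 = 4.0
This is a geometric sequence with common ratio r = 4.
Next term = 576 * 4 = 2304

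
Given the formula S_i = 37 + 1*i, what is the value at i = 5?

S_5 = 37 + 1*5 = 37 + 5 = 42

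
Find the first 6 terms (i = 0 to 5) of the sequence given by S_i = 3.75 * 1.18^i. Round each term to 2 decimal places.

This is a geometric sequence.
i=0: S_0 = 3.75 * 1.18^0 = 3.75
i=1: S_1 = 3.75 * 1.18^1 ≈ 4.43
i=2: S_2 = 3.75 * 1.18^2 ≈ 5.22
i=3: S_3 = 3.75 * 1.18^3 ≈ 6.16
i=4: S_4 = 3.75 * 1.18^4 ≈ 7.27
i=5: S_5 = 3.75 * 1.18^5 ≈ 8.58
The first 6 terms are: [3.75, 4.43, 5.22, 6.16, 7.27, 8.58]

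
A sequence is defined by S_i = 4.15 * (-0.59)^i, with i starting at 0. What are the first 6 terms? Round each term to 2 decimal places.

This is a geometric sequence.
i=0: S_0 = 4.15 * (-0.59)^0 = 4.15
i=1: S_1 = 4.15 * (-0.59)^1 ≈ -2.45
i=2: S_2 = 4.15 * (-0.59)^2 ≈ 1.44
i=3: S_3 = 4.15 * (-0.59)^3 ≈ -0.85
i=4: S_4 = 4.15 * (-0.59)^4 ≈ 0.5
i=5: S_5 = 4.15 * (-0.59)^5 ≈ -0.3
The first 6 terms are: [4.15, -2.45, 1.44, -0.85, 0.5, -0.3]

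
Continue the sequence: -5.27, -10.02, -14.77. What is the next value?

Differences: -10.02 - -5.27 = -4.75
This is an arithmetic sequence with common difference d = -4.75.
Next term = -14.77 + -4.75 = -19.52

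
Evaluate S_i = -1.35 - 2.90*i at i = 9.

S_9 = -1.35 + -2.9*9 = -1.35 + -26.1 = -27.45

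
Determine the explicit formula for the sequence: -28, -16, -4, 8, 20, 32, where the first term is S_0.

Check differences: -16 - -28 = 12
-4 - -16 = 12
Common difference d = 12.
First term a = -28.
Formula: S_i = -28 + 12*i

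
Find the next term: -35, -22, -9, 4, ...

Differences: -22 - -35 = 13
This is an arithmetic sequence with common difference d = 13.
Next term = 4 + 13 = 17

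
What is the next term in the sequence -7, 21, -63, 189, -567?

Ratios: 21 / -7 = -3.0
This is a geometric sequence with common ratio r = -3.
Next term = -567 * -3 = 1701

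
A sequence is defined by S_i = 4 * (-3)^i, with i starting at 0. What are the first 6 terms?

This is a geometric sequence.
i=0: S_0 = 4 * (-3)^0 = 4
i=1: S_1 = 4 * (-3)^1 = -12
i=2: S_2 = 4 * (-3)^2 = 36
i=3: S_3 = 4 * (-3)^3 = -108
i=4: S_4 = 4 * (-3)^4 = 324
i=5: S_5 = 4 * (-3)^5 = -972
The first 6 terms are: [4, -12, 36, -108, 324, -972]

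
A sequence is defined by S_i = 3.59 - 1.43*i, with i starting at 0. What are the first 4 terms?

This is an arithmetic sequence.
i=0: S_0 = 3.59 + -1.43*0 = 3.59
i=1: S_1 = 3.59 + -1.43*1 = 2.16
i=2: S_2 = 3.59 + -1.43*2 = 0.73
i=3: S_3 = 3.59 + -1.43*3 = -0.7
The first 4 terms are: [3.59, 2.16, 0.73, -0.7]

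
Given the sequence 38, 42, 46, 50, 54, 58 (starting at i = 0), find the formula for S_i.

Check differences: 42 - 38 = 4
46 - 42 = 4
Common difference d = 4.
First term a = 38.
Formula: S_i = 38 + 4*i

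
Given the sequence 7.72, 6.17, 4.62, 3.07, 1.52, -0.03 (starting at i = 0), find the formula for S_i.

Check differences: 6.17 - 7.72 = -1.55
4.62 - 6.17 = -1.55
Common difference d = -1.55.
First term a = 7.72.
Formula: S_i = 7.72 - 1.55*i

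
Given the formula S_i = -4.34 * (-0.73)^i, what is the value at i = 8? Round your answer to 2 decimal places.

S_8 = -4.34 * (-0.73)^8 ≈ -4.34 * 0.0806 ≈ -0.35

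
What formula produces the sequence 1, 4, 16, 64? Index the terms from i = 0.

Check ratios: 4 / 1 = 4.0
Common ratio r = 4.
First term a = 1.
Formula: S_i = 1 * 4^i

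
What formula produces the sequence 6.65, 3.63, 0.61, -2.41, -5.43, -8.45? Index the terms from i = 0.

Check differences: 3.63 - 6.65 = -3.02
0.61 - 3.63 = -3.02
Common difference d = -3.02.
First term a = 6.65.
Formula: S_i = 6.65 - 3.02*i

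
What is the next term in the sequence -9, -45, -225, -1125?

Ratios: -45 / -9 = 5.0
This is a geometric sequence with common ratio r = 5.
Next term = -1125 * 5 = -5625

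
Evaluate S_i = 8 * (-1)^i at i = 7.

S_7 = 8 * (-1)^7 = 8 * -1 = -8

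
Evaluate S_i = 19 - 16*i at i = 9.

S_9 = 19 + -16*9 = 19 + -144 = -125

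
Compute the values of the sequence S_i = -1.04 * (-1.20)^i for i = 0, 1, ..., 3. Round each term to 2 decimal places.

This is a geometric sequence.
i=0: S_0 = -1.04 * (-1.2)^0 = -1.04
i=1: S_1 = -1.04 * (-1.2)^1 ≈ 1.25
i=2: S_2 = -1.04 * (-1.2)^2 ≈ -1.5
i=3: S_3 = -1.04 * (-1.2)^3 ≈ 1.8
The first 4 terms are: [-1.04, 1.25, -1.5, 1.8]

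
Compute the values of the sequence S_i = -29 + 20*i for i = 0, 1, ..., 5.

This is an arithmetic sequence.
i=0: S_0 = -29 + 20*0 = -29
i=1: S_1 = -29 + 20*1 = -9
i=2: S_2 = -29 + 20*2 = 11
i=3: S_3 = -29 + 20*3 = 31
i=4: S_4 = -29 + 20*4 = 51
i=5: S_5 = -29 + 20*5 = 71
The first 6 terms are: [-29, -9, 11, 31, 51, 71]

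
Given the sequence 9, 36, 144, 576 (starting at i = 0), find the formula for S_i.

Check ratios: 36 / 9 = 4.0
Common ratio r = 4.
First term a = 9.
Formula: S_i = 9 * 4^i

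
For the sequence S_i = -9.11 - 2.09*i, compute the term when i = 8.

S_8 = -9.11 + -2.09*8 = -9.11 + -16.72 = -25.83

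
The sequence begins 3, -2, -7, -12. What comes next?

Differences: -2 - 3 = -5
This is an arithmetic sequence with common difference d = -5.
Next term = -12 + -5 = -17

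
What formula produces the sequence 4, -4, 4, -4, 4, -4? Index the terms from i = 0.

Check ratios: -4 / 4 = -1.0
Common ratio r = -1.
First term a = 4.
Formula: S_i = 4 * (-1)^i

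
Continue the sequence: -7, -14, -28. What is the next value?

Ratios: -14 / -7 = 2.0
This is a geometric sequence with common ratio r = 2.
Next term = -28 * 2 = -56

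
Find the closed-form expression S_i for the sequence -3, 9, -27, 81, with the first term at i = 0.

Check ratios: 9 / -3 = -3.0
Common ratio r = -3.
First term a = -3.
Formula: S_i = -3 * (-3)^i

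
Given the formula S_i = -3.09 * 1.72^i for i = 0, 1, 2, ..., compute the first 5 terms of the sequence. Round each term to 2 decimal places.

This is a geometric sequence.
i=0: S_0 = -3.09 * 1.72^0 = -3.09
i=1: S_1 = -3.09 * 1.72^1 ≈ -5.31
i=2: S_2 = -3.09 * 1.72^2 ≈ -9.14
i=3: S_3 = -3.09 * 1.72^3 ≈ -15.72
i=4: S_4 = -3.09 * 1.72^4 ≈ -27.04
The first 5 terms are: [-3.09, -5.31, -9.14, -15.72, -27.04]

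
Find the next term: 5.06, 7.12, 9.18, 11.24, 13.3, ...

Differences: 7.12 - 5.06 = 2.06
This is an arithmetic sequence with common difference d = 2.06.
Next term = 13.3 + 2.06 = 15.36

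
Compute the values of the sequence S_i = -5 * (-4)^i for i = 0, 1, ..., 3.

This is a geometric sequence.
i=0: S_0 = -5 * (-4)^0 = -5
i=1: S_1 = -5 * (-4)^1 = 20
i=2: S_2 = -5 * (-4)^2 = -80
i=3: S_3 = -5 * (-4)^3 = 320
The first 4 terms are: [-5, 20, -80, 320]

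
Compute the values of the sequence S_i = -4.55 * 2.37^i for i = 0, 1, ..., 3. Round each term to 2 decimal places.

This is a geometric sequence.
i=0: S_0 = -4.55 * 2.37^0 = -4.55
i=1: S_1 = -4.55 * 2.37^1 ≈ -10.78
i=2: S_2 = -4.55 * 2.37^2 ≈ -25.56
i=3: S_3 = -4.55 * 2.37^3 ≈ -60.57
The first 4 terms are: [-4.55, -10.78, -25.56, -60.57]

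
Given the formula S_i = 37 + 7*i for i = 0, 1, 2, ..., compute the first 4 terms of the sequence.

This is an arithmetic sequence.
i=0: S_0 = 37 + 7*0 = 37
i=1: S_1 = 37 + 7*1 = 44
i=2: S_2 = 37 + 7*2 = 51
i=3: S_3 = 37 + 7*3 = 58
The first 4 terms are: [37, 44, 51, 58]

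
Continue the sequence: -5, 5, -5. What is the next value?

Ratios: 5 / -5 = -1.0
This is a geometric sequence with common ratio r = -1.
Next term = -5 * -1 = 5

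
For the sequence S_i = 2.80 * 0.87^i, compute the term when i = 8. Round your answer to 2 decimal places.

S_8 = 2.8 * 0.87^8 ≈ 2.8 * 0.3282 ≈ 0.92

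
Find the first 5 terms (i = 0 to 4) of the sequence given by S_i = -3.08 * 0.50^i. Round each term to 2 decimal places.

This is a geometric sequence.
i=0: S_0 = -3.08 * 0.5^0 = -3.08
i=1: S_1 = -3.08 * 0.5^1 = -1.54
i=2: S_2 = -3.08 * 0.5^2 = -0.77
i=3: S_3 = -3.08 * 0.5^3 ≈ -0.39
i=4: S_4 = -3.08 * 0.5^4 ≈ -0.19
The first 5 terms are: [-3.08, -1.54, -0.77, -0.39, -0.19]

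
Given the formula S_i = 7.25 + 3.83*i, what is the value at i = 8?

S_8 = 7.25 + 3.83*8 = 7.25 + 30.64 = 37.89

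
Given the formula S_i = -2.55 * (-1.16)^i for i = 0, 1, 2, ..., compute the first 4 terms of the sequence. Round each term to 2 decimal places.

This is a geometric sequence.
i=0: S_0 = -2.55 * (-1.16)^0 = -2.55
i=1: S_1 = -2.55 * (-1.16)^1 ≈ 2.96
i=2: S_2 = -2.55 * (-1.16)^2 ≈ -3.43
i=3: S_3 = -2.55 * (-1.16)^3 ≈ 3.98
The first 4 terms are: [-2.55, 2.96, -3.43, 3.98]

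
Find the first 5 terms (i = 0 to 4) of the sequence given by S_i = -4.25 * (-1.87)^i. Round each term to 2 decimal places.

This is a geometric sequence.
i=0: S_0 = -4.25 * (-1.87)^0 = -4.25
i=1: S_1 = -4.25 * (-1.87)^1 ≈ 7.95
i=2: S_2 = -4.25 * (-1.87)^2 ≈ -14.86
i=3: S_3 = -4.25 * (-1.87)^3 ≈ 27.79
i=4: S_4 = -4.25 * (-1.87)^4 ≈ -51.97
The first 5 terms are: [-4.25, 7.95, -14.86, 27.79, -51.97]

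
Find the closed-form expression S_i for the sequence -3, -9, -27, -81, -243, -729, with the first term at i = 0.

Check ratios: -9 / -3 = 3.0
Common ratio r = 3.
First term a = -3.
Formula: S_i = -3 * 3^i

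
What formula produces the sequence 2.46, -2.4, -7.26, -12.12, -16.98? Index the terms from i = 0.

Check differences: -2.4 - 2.46 = -4.86
-7.26 - -2.4 = -4.86
Common difference d = -4.86.
First term a = 2.46.
Formula: S_i = 2.46 - 4.86*i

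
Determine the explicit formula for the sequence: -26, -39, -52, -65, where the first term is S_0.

Check differences: -39 - -26 = -13
-52 - -39 = -13
Common difference d = -13.
First term a = -26.
Formula: S_i = -26 - 13*i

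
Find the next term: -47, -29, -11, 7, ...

Differences: -29 - -47 = 18
This is an arithmetic sequence with common difference d = 18.
Next term = 7 + 18 = 25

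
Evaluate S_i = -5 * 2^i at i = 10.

S_10 = -5 * 2^10 = -5 * 1024 = -5120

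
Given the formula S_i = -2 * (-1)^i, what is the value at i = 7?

S_7 = -2 * (-1)^7 = -2 * -1 = 2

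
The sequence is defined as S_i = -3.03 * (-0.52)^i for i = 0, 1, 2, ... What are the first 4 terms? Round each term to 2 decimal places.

This is a geometric sequence.
i=0: S_0 = -3.03 * (-0.52)^0 = -3.03
i=1: S_1 = -3.03 * (-0.52)^1 ≈ 1.58
i=2: S_2 = -3.03 * (-0.52)^2 ≈ -0.82
i=3: S_3 = -3.03 * (-0.52)^3 ≈ 0.43
The first 4 terms are: [-3.03, 1.58, -0.82, 0.43]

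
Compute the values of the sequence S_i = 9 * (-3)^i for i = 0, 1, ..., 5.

This is a geometric sequence.
i=0: S_0 = 9 * (-3)^0 = 9
i=1: S_1 = 9 * (-3)^1 = -27
i=2: S_2 = 9 * (-3)^2 = 81
i=3: S_3 = 9 * (-3)^3 = -243
i=4: S_4 = 9 * (-3)^4 = 729
i=5: S_5 = 9 * (-3)^5 = -2187
The first 6 terms are: [9, -27, 81, -243, 729, -2187]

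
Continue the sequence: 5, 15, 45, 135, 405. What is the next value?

Ratios: 15 / 5 = 3.0
This is a geometric sequence with common ratio r = 3.
Next term = 405 * 3 = 1215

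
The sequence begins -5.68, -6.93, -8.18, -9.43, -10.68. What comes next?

Differences: -6.93 - -5.68 = -1.25
This is an arithmetic sequence with common difference d = -1.25.
Next term = -10.68 + -1.25 = -11.93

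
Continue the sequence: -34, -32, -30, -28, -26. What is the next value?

Differences: -32 - -34 = 2
This is an arithmetic sequence with common difference d = 2.
Next term = -26 + 2 = -24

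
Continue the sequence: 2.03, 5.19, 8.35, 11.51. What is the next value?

Differences: 5.19 - 2.03 = 3.16
This is an arithmetic sequence with common difference d = 3.16.
Next term = 11.51 + 3.16 = 14.67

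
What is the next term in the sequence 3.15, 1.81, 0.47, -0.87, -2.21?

Differences: 1.81 - 3.15 = -1.34
This is an arithmetic sequence with common difference d = -1.34.
Next term = -2.21 + -1.34 = -3.55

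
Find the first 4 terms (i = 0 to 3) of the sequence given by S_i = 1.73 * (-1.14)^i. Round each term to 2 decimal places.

This is a geometric sequence.
i=0: S_0 = 1.73 * (-1.14)^0 = 1.73
i=1: S_1 = 1.73 * (-1.14)^1 ≈ -1.97
i=2: S_2 = 1.73 * (-1.14)^2 ≈ 2.25
i=3: S_3 = 1.73 * (-1.14)^3 ≈ -2.56
The first 4 terms are: [1.73, -1.97, 2.25, -2.56]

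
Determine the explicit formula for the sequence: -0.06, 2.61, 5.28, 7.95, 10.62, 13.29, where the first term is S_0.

Check differences: 2.61 - -0.06 = 2.67
5.28 - 2.61 = 2.67
Common difference d = 2.67.
First term a = -0.06.
Formula: S_i = -0.06 + 2.67*i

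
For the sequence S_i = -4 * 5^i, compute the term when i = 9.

S_9 = -4 * 5^9 = -4 * 1953125 = -7812500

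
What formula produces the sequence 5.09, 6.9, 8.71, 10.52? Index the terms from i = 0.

Check differences: 6.9 - 5.09 = 1.81
8.71 - 6.9 = 1.81
Common difference d = 1.81.
First term a = 5.09.
Formula: S_i = 5.09 + 1.81*i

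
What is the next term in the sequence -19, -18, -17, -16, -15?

Differences: -18 - -19 = 1
This is an arithmetic sequence with common difference d = 1.
Next term = -15 + 1 = -14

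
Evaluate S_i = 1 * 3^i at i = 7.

S_7 = 1 * 3^7 = 1 * 2187 = 2187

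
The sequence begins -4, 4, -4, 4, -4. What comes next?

Ratios: 4 / -4 = -1.0
This is a geometric sequence with common ratio r = -1.
Next term = -4 * -1 = 4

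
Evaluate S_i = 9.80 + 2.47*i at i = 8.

S_8 = 9.8 + 2.47*8 = 9.8 + 19.76 = 29.56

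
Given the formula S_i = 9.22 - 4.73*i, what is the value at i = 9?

S_9 = 9.22 + -4.73*9 = 9.22 + -42.57 = -33.35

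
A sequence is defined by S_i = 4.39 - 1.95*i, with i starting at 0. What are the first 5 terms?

This is an arithmetic sequence.
i=0: S_0 = 4.39 + -1.95*0 = 4.39
i=1: S_1 = 4.39 + -1.95*1 = 2.44
i=2: S_2 = 4.39 + -1.95*2 = 0.49
i=3: S_3 = 4.39 + -1.95*3 = -1.46
i=4: S_4 = 4.39 + -1.95*4 = -3.41
The first 5 terms are: [4.39, 2.44, 0.49, -1.46, -3.41]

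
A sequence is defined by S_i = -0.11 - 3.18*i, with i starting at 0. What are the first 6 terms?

This is an arithmetic sequence.
i=0: S_0 = -0.11 + -3.18*0 = -0.11
i=1: S_1 = -0.11 + -3.18*1 = -3.29
i=2: S_2 = -0.11 + -3.18*2 = -6.47
i=3: S_3 = -0.11 + -3.18*3 = -9.65
i=4: S_4 = -0.11 + -3.18*4 = -12.83
i=5: S_5 = -0.11 + -3.18*5 = -16.01
The first 6 terms are: [-0.11, -3.29, -6.47, -9.65, -12.83, -16.01]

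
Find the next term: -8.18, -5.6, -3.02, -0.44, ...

Differences: -5.6 - -8.18 = 2.58
This is an arithmetic sequence with common difference d = 2.58.
Next term = -0.44 + 2.58 = 2.14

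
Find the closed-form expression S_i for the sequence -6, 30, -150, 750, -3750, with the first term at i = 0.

Check ratios: 30 / -6 = -5.0
Common ratio r = -5.
First term a = -6.
Formula: S_i = -6 * (-5)^i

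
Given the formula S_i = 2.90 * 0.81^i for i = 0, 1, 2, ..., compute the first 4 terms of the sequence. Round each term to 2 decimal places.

This is a geometric sequence.
i=0: S_0 = 2.9 * 0.81^0 = 2.9
i=1: S_1 = 2.9 * 0.81^1 ≈ 2.35
i=2: S_2 = 2.9 * 0.81^2 ≈ 1.9
i=3: S_3 = 2.9 * 0.81^3 ≈ 1.54
The first 4 terms are: [2.9, 2.35, 1.9, 1.54]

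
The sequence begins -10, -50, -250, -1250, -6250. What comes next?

Ratios: -50 / -10 = 5.0
This is a geometric sequence with common ratio r = 5.
Next term = -6250 * 5 = -31250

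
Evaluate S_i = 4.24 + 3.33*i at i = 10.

S_10 = 4.24 + 3.33*10 = 4.24 + 33.3 = 37.54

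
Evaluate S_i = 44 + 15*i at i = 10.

S_10 = 44 + 15*10 = 44 + 150 = 194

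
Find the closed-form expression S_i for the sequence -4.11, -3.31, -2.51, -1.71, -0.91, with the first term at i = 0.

Check differences: -3.31 - -4.11 = 0.8
-2.51 - -3.31 = 0.8
Common difference d = 0.8.
First term a = -4.11.
Formula: S_i = -4.11 + 0.80*i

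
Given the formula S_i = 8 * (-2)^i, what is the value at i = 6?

S_6 = 8 * (-2)^6 = 8 * 64 = 512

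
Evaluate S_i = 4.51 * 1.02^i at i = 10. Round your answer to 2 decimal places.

S_10 = 4.51 * 1.02^10 ≈ 4.51 * 1.219 ≈ 5.5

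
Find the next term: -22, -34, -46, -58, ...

Differences: -34 - -22 = -12
This is an arithmetic sequence with common difference d = -12.
Next term = -58 + -12 = -70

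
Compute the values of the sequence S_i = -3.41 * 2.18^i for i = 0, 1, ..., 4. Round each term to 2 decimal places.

This is a geometric sequence.
i=0: S_0 = -3.41 * 2.18^0 = -3.41
i=1: S_1 = -3.41 * 2.18^1 ≈ -7.43
i=2: S_2 = -3.41 * 2.18^2 ≈ -16.21
i=3: S_3 = -3.41 * 2.18^3 ≈ -35.33
i=4: S_4 = -3.41 * 2.18^4 ≈ -77.02
The first 5 terms are: [-3.41, -7.43, -16.21, -35.33, -77.02]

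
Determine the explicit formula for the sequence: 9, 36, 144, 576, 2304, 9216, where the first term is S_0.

Check ratios: 36 / 9 = 4.0
Common ratio r = 4.
First term a = 9.
Formula: S_i = 9 * 4^i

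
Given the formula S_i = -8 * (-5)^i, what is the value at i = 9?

S_9 = -8 * (-5)^9 = -8 * -1953125 = 15625000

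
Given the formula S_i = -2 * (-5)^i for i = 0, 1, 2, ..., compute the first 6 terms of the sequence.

This is a geometric sequence.
i=0: S_0 = -2 * (-5)^0 = -2
i=1: S_1 = -2 * (-5)^1 = 10
i=2: S_2 = -2 * (-5)^2 = -50
i=3: S_3 = -2 * (-5)^3 = 250
i=4: S_4 = -2 * (-5)^4 = -1250
i=5: S_5 = -2 * (-5)^5 = 6250
The first 6 terms are: [-2, 10, -50, 250, -1250, 6250]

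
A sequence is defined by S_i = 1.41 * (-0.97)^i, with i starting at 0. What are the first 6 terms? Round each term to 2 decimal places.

This is a geometric sequence.
i=0: S_0 = 1.41 * (-0.97)^0 = 1.41
i=1: S_1 = 1.41 * (-0.97)^1 ≈ -1.37
i=2: S_2 = 1.41 * (-0.97)^2 ≈ 1.33
i=3: S_3 = 1.41 * (-0.97)^3 ≈ -1.29
i=4: S_4 = 1.41 * (-0.97)^4 ≈ 1.25
i=5: S_5 = 1.41 * (-0.97)^5 ≈ -1.21
The first 6 terms are: [1.41, -1.37, 1.33, -1.29, 1.25, -1.21]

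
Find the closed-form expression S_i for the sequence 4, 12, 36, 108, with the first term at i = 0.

Check ratios: 12 / 4 = 3.0
Common ratio r = 3.
First term a = 4.
Formula: S_i = 4 * 3^i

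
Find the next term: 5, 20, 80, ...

Ratios: 20 / 5 = 4.0
This is a geometric sequence with common ratio r = 4.
Next term = 80 * 4 = 320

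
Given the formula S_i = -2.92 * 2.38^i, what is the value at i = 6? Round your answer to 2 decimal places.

S_6 = -2.92 * 2.38^6 ≈ -2.92 * 181.7447 ≈ -530.69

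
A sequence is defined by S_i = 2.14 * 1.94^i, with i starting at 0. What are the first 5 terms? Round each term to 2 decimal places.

This is a geometric sequence.
i=0: S_0 = 2.14 * 1.94^0 = 2.14
i=1: S_1 = 2.14 * 1.94^1 ≈ 4.15
i=2: S_2 = 2.14 * 1.94^2 ≈ 8.05
i=3: S_3 = 2.14 * 1.94^3 ≈ 15.62
i=4: S_4 = 2.14 * 1.94^4 ≈ 30.31
The first 5 terms are: [2.14, 4.15, 8.05, 15.62, 30.31]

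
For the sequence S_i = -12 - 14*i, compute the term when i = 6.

S_6 = -12 + -14*6 = -12 + -84 = -96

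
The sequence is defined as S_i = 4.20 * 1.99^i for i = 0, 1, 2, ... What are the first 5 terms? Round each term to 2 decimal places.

This is a geometric sequence.
i=0: S_0 = 4.2 * 1.99^0 = 4.2
i=1: S_1 = 4.2 * 1.99^1 ≈ 8.36
i=2: S_2 = 4.2 * 1.99^2 ≈ 16.63
i=3: S_3 = 4.2 * 1.99^3 ≈ 33.1
i=4: S_4 = 4.2 * 1.99^4 ≈ 65.87
The first 5 terms are: [4.2, 8.36, 16.63, 33.1, 65.87]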